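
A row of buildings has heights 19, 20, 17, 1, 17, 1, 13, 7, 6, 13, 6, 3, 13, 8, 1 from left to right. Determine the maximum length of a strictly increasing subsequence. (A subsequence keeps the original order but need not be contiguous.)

Let dp[i] be the length of the longest such subsequence ending at index i:
i:      1  2  3  4  5  6  7  8  9 10 11 12 13 14 15
a[i]:  19 20 17  1 17  1 13  7  6 13  6  3 13  8  1
dp:     1  2  1  1  2  1  2  2  2  3  2  2  3  3  1
Maximum dp value is 3.

3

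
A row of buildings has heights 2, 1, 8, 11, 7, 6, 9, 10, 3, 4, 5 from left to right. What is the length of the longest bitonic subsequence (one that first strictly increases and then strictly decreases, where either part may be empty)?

6

inc[i] = longest strictly increasing subsequence ending at i; dec[i] = longest strictly decreasing subsequence starting at i:
i:      1  2  3  4  5  6  7  8  9 10 11
a[i]:   2  1  8 11  7  6  9 10  3  4  5
inc:    1  1  2  3  2  2  3  4  2  3  4
dec:    2  1  4  4  3  2  2  2  1  1  1
Best peak at i=4 (value 11): inc=3, dec=4, length 3+4−1 = 6.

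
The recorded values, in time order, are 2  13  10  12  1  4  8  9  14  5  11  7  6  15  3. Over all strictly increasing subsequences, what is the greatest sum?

53

Let S[i] be the best sum of a strictly increasing subsequence ending at i:
i:      1  2  3  4  5  6  7  8  9 10 11 12 13 14 15
a[i]:   2 13 10 12  1  4  8  9 14  5 11  7  6 15  3
S:      2 15 12 24  1  6 14 23 38 11 34 18 17 53  5
Maximum is 53 (e.g. 2 + 10 + 12 + 14 + 15).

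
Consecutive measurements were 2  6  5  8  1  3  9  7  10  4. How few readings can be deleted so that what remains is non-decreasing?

Fewest deletions = n − (longest non-decreasing subsequence).
i:      1  2  3  4  5  6  7  8  9 10
a[i]:   2  6  5  8  1  3  9  7 10  4
dp:     1  2  2  3  1  2  4  3  5  3
max dp = 5, so deletions = 10 − 5 = 5.

5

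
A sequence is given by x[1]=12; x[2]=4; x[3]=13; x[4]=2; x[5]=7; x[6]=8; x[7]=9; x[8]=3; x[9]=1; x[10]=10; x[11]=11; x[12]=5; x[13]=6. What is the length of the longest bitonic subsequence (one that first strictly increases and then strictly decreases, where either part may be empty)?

inc[i] = longest strictly increasing subsequence ending at i; dec[i] = longest strictly decreasing subsequence starting at i:
i:      1  2  3  4  5  6  7  8  9 10 11 12 13
x[i]:  12  4 13  2  7  8  9  3  1 10 11  5  6
inc:    1  1  2  1  2  3  4  2  1  5  6  3  4
dec:    4  3  4  2  3  3  3  2  1  2  2  1  1
Best peak at i=11 (value 11): inc=6, dec=2, length 6+2−1 = 7.

7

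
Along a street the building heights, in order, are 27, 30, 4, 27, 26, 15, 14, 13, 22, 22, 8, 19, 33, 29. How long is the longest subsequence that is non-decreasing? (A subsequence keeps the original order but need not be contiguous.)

Let dp[i] be the length of the longest such subsequence ending at index i:
i:      1  2  3  4  5  6  7  8  9 10 11 12 13 14
a[i]:  27 30  4 27 26 15 14 13 22 22  8 19 33 29
dp:     1  2  1  2  2  2  2  2  3  4  2  3  5  5
Maximum dp value is 5.

5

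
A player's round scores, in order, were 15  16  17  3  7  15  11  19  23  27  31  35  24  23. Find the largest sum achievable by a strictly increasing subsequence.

183

Let S[i] be the best sum of a strictly increasing subsequence ending at i:
i:       1   2   3   4   5   6   7   8   9  10  11  12  13  14
a[i]:   15  16  17   3   7  15  11  19  23  27  31  35  24  23
S:      15  31  48   3  10  25  21  67  90 117 148 183 114  90
Maximum is 183 (e.g. 15 + 16 + 17 + 19 + 23 + 27 + 31 + 35).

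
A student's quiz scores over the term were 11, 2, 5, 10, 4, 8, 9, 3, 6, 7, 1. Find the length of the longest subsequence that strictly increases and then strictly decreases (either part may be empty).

6

inc[i] = longest strictly increasing subsequence ending at i; dec[i] = longest strictly decreasing subsequence starting at i:
i:      1  2  3  4  5  6  7  8  9 10 11
a[i]:  11  2  5 10  4  8  9  3  6  7  1
inc:    1  1  2  3  2  3  4  2  3  4  1
dec:    5  2  4  4  3  3  3  2  2  2  1
Best peak at i=4 (value 10): inc=3, dec=4, length 3+4−1 = 6.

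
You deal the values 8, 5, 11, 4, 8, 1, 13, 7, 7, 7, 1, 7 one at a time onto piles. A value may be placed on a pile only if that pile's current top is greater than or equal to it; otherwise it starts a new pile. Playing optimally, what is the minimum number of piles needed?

Place each on the leftmost legal pile:
8 → new pile 1 (tops now [8])
5 → pile 1 (tops now [5])
11 → new pile 2 (tops now [5, 11])
4 → pile 1 (tops now [4, 11])
8 → pile 2 (tops now [4, 8])
1 → pile 1 (tops now [1, 8])
13 → new pile 3 (tops now [1, 8, 13])
7 → pile 2 (tops now [1, 7, 13])
7 → pile 2 (tops now [1, 7, 13])
7 → pile 2 (tops now [1, 7, 13])
1 → pile 1 (tops now [1, 7, 13])
7 → pile 2 (tops now [1, 7, 13])
Three piles.

3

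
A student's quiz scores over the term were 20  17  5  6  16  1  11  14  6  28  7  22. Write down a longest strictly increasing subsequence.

5, 6, 11, 14, 28

Patience tails give the LIS length; then backtrack through the dp parents:
20 → extends → [20]
17 → replaces 20 → [17]
5 → replaces 17 → [5]
6 → extends → [5, 6]
16 → extends → [5, 6, 16]
1 → replaces 5 → [1, 6, 16]
11 → replaces 16 → [1, 6, 11]
14 → extends → [1, 6, 11, 14]
6 → already a tail → [1, 6, 11, 14]
28 → extends → [1, 6, 11, 14, 28]
7 → replaces 11 → [1, 6, 7, 14, 28]
22 → replaces 28 → [1, 6, 7, 14, 22]
Length 5; one witness is 5, 6, 11, 14, 28.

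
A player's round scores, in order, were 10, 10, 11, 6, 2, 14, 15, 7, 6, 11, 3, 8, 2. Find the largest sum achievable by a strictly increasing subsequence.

Let S[i] be the best sum of a strictly increasing subsequence ending at i:
i:      1  2  3  4  5  6  7  8  9 10 11 12 13
a[i]:  10 10 11  6  2 14 15  7  6 11  3  8  2
S:     10 10 21  6  2 35 50 13  8 24  5 21  2
Maximum is 50 (e.g. 10 + 11 + 14 + 15).

50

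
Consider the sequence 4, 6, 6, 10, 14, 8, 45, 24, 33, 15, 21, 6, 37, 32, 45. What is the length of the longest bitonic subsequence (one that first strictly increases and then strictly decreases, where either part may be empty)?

inc[i] = longest strictly increasing subsequence ending at i; dec[i] = longest strictly decreasing subsequence starting at i:
i:      1  2  3  4  5  6  7  8  9 10 11 12 13 14 15
a[i]:   4  6  6 10 14  8 45 24 33 15 21  6 37 32 45
inc:    1  2  2  3  4  3  5  5  6  5  6  2  7  7  8
dec:    1  1  1  3  3  2  4  3  3  2  2  1  2  1  1
Best peak at i=7 (value 45): inc=5, dec=4, length 5+4−1 = 8.

8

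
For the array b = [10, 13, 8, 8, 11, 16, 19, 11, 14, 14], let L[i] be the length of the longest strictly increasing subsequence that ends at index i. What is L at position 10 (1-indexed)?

dp[i] = 1 + max{dp[j] : j<i, b[j]<b[i]} (or 1 if no such j):
i:      1  2  3  4  5  6  7  8  9 10
b[i]:  10 13  8  8 11 16 19 11 14 14
dp:     1  2  1  1  2  3  4  2  3  3
At index 10 the value is 3.

3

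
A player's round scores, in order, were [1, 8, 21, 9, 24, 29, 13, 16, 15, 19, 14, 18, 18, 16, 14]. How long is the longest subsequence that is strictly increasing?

Track the smallest tail for each achievable length (strict):
1 → extends → [1]
8 → extends → [1, 8]
21 → extends → [1, 8, 21]
9 → replaces 21 → [1, 8, 9]
24 → extends → [1, 8, 9, 24]
29 → extends → [1, 8, 9, 24, 29]
13 → replaces 24 → [1, 8, 9, 13, 29]
16 → replaces 29 → [1, 8, 9, 13, 16]
15 → replaces 16 → [1, 8, 9, 13, 15]
19 → extends → [1, 8, 9, 13, 15, 19]
14 → replaces 15 → [1, 8, 9, 13, 14, 19]
18 → replaces 19 → [1, 8, 9, 13, 14, 18]
18 → already a tail → [1, 8, 9, 13, 14, 18]
16 → replaces 18 → [1, 8, 9, 13, 14, 16]
14 → already a tail → [1, 8, 9, 13, 14, 16]
Six tails, so the longest strictly increasing subsequence has length 6 (e.g. 1, 8, 9, 13, 16, 19).

6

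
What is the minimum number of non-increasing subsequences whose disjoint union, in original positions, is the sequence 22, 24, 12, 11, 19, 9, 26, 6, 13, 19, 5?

3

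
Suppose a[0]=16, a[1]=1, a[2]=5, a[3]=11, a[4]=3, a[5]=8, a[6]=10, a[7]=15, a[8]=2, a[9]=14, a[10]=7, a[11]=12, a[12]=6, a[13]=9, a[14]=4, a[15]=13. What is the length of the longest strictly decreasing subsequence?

6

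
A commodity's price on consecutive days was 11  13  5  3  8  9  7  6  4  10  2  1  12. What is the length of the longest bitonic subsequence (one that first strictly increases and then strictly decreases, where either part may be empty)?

inc[i] = longest strictly increasing subsequence ending at i; dec[i] = longest strictly decreasing subsequence starting at i:
i:      1  2  3  4  5  6  7  8  9 10 11 12 13
a[i]:  11 13  5  3  8  9  7  6  4 10  2  1 12
inc:    1  2  1  1  2  3  2  2  2  4  1  1  5
dec:    7  7  4  3  6  6  5  4  3  3  2  1  1
Best peak at i=2 (value 13): inc=2, dec=7, length 2+7−1 = 8.

8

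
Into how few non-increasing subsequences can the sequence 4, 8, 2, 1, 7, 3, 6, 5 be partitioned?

3

Place each on the leftmost legal pile:
4 → new pile 1 (tops now [4])
8 → new pile 2 (tops now [4, 8])
2 → pile 1 (tops now [2, 8])
1 → pile 1 (tops now [1, 8])
7 → pile 2 (tops now [1, 7])
3 → pile 2 (tops now [1, 3])
6 → new pile 3 (tops now [1, 3, 6])
5 → pile 3 (tops now [1, 3, 5])
Three piles.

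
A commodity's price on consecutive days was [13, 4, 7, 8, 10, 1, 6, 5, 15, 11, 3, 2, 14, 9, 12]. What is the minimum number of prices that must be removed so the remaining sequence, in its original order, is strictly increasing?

Fewest deletions = n − (longest strictly increasing subsequence).
i:      1  2  3  4  5  6  7  8  9 10 11 12 13 14 15
a[i]:  13  4  7  8 10  1  6  5 15 11  3  2 14  9 12
dp:     1  1  2  3  4  1  2  2  5  5  2  2  6  4  6
max dp = 6, so deletions = 15 − 6 = 9.

9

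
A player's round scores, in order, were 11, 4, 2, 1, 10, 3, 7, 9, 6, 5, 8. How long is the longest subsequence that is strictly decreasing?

5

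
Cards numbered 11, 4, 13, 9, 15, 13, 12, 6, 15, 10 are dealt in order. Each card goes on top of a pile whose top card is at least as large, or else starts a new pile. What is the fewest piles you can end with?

Place each on the leftmost legal pile:
11 → new pile 1 (tops now [11])
4 → pile 1 (tops now [4])
13 → new pile 2 (tops now [4, 13])
9 → pile 2 (tops now [4, 9])
15 → new pile 3 (tops now [4, 9, 15])
13 → pile 3 (tops now [4, 9, 13])
12 → pile 3 (tops now [4, 9, 12])
6 → pile 2 (tops now [4, 6, 12])
15 → new pile 4 (tops now [4, 6, 12, 15])
10 → pile 3 (tops now [4, 6, 10, 15])
Four piles.

4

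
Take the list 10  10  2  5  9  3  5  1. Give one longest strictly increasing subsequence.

Patience tails give the LIS length; then backtrack through the dp parents:
10 → extends → [10]
10 → already a tail → [10]
2 → replaces 10 → [2]
5 → extends → [2, 5]
9 → extends → [2, 5, 9]
3 → replaces 5 → [2, 3, 9]
5 → replaces 9 → [2, 3, 5]
1 → replaces 2 → [1, 3, 5]
Length 3; one witness is 2, 5, 9.

2, 5, 9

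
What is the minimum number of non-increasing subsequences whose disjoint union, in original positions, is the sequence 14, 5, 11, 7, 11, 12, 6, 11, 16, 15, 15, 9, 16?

Place each on the leftmost legal pile:
14 → new pile 1 (tops now [14])
5 → pile 1 (tops now [5])
11 → new pile 2 (tops now [5, 11])
7 → pile 2 (tops now [5, 7])
11 → new pile 3 (tops now [5, 7, 11])
12 → new pile 4 (tops now [5, 7, 11, 12])
6 → pile 2 (tops now [5, 6, 11, 12])
11 → pile 3 (tops now [5, 6, 11, 12])
16 → new pile 5 (tops now [5, 6, 11, 12, 16])
15 → pile 5 (tops now [5, 6, 11, 12, 15])
15 → pile 5 (tops now [5, 6, 11, 12, 15])
9 → pile 3 (tops now [5, 6, 9, 12, 15])
16 → new pile 6 (tops now [5, 6, 9, 12, 15, 16])
Six piles.

6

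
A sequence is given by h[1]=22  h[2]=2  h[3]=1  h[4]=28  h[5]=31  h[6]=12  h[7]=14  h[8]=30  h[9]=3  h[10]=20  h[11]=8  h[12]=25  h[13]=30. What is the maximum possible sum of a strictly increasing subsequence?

103

Let S[i] be the best sum of a strictly increasing subsequence ending at i:
i:       1   2   3   4   5   6   7   8   9  10  11  12  13
h[i]:   22   2   1  28  31  12  14  30   3  20   8  25  30
S:      22   2   1  50  81  14  28  80   5  48  13  73 103
Maximum is 103 (e.g. 2 + 12 + 14 + 20 + 25 + 30).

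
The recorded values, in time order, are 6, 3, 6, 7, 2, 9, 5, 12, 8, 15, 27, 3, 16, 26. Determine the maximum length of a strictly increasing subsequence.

Let dp[i] be the length of the longest such subsequence ending at index i:
i:      1  2  3  4  5  6  7  8  9 10 11 12 13 14
a[i]:   6  3  6  7  2  9  5 12  8 15 27  3 16 26
dp:     1  1  2  3  1  4  2  5  4  6  7  2  7  8
Maximum dp value is 8.

8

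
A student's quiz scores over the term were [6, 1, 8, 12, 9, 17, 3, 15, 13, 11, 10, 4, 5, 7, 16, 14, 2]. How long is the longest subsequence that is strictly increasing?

6

Track the smallest tail for each achievable length (strict):
6 → extends → [6]
1 → replaces 6 → [1]
8 → extends → [1, 8]
12 → extends → [1, 8, 12]
9 → replaces 12 → [1, 8, 9]
17 → extends → [1, 8, 9, 17]
3 → replaces 8 → [1, 3, 9, 17]
15 → replaces 17 → [1, 3, 9, 15]
13 → replaces 15 → [1, 3, 9, 13]
11 → replaces 13 → [1, 3, 9, 11]
10 → replaces 11 → [1, 3, 9, 10]
4 → replaces 9 → [1, 3, 4, 10]
5 → replaces 10 → [1, 3, 4, 5]
7 → extends → [1, 3, 4, 5, 7]
16 → extends → [1, 3, 4, 5, 7, 16]
14 → replaces 16 → [1, 3, 4, 5, 7, 14]
2 → replaces 3 → [1, 2, 4, 5, 7, 14]
Six tails, so the longest strictly increasing subsequence has length 6 (e.g. 1, 3, 4, 5, 7, 16).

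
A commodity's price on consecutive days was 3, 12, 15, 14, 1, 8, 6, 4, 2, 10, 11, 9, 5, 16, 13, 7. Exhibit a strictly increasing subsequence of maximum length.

3, 8, 10, 11, 16

Patience tails give the LIS length; then backtrack through the dp parents:
3 → extends → [3]
12 → extends → [3, 12]
15 → extends → [3, 12, 15]
14 → replaces 15 → [3, 12, 14]
1 → replaces 3 → [1, 12, 14]
8 → replaces 12 → [1, 8, 14]
6 → replaces 8 → [1, 6, 14]
4 → replaces 6 → [1, 4, 14]
2 → replaces 4 → [1, 2, 14]
10 → replaces 14 → [1, 2, 10]
11 → extends → [1, 2, 10, 11]
9 → replaces 10 → [1, 2, 9, 11]
5 → replaces 9 → [1, 2, 5, 11]
16 → extends → [1, 2, 5, 11, 16]
13 → replaces 16 → [1, 2, 5, 11, 13]
7 → replaces 11 → [1, 2, 5, 7, 13]
Length 5; one witness is 3, 8, 10, 11, 16.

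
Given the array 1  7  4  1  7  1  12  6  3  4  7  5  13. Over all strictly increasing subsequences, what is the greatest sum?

37

Let S[i] be the best sum of a strictly increasing subsequence ending at i:
i:      1  2  3  4  5  6  7  8  9 10 11 12 13
a[i]:   1  7  4  1  7  1 12  6  3  4  7  5 13
S:      1  8  5  1 12  1 24 11  4  8 18 13 37
Maximum is 37 (e.g. 1 + 4 + 7 + 12 + 13).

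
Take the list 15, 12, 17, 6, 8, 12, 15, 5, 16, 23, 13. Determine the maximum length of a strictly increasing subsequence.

6

Track the smallest tail for each achievable length (strict):
15 → extends → [15]
12 → replaces 15 → [12]
17 → extends → [12, 17]
6 → replaces 12 → [6, 17]
8 → replaces 17 → [6, 8]
12 → extends → [6, 8, 12]
15 → extends → [6, 8, 12, 15]
5 → replaces 6 → [5, 8, 12, 15]
16 → extends → [5, 8, 12, 15, 16]
23 → extends → [5, 8, 12, 15, 16, 23]
13 → replaces 15 → [5, 8, 12, 13, 16, 23]
Six tails, so the longest strictly increasing subsequence has length 6 (e.g. 6, 8, 12, 15, 16, 23).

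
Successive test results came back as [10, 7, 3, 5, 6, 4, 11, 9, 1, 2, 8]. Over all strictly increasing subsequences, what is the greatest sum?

25

Let S[i] be the best sum of a strictly increasing subsequence ending at i:
i:      1  2  3  4  5  6  7  8  9 10 11
a[i]:  10  7  3  5  6  4 11  9  1  2  8
S:     10  7  3  8 14  7 25 23  1  3 22
Maximum is 25 (e.g. 3 + 5 + 6 + 11).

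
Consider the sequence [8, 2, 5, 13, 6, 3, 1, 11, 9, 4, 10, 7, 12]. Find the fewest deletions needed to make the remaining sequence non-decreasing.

Fewest deletions = n − (longest non-decreasing subsequence).
Patience tails:
8 → extends → [8]
2 → replaces 8 → [2]
5 → extends → [2, 5]
13 → extends → [2, 5, 13]
6 → replaces 13 → [2, 5, 6]
3 → replaces 5 → [2, 3, 6]
1 → replaces 2 → [1, 3, 6]
11 → extends → [1, 3, 6, 11]
9 → replaces 11 → [1, 3, 6, 9]
4 → replaces 6 → [1, 3, 4, 9]
10 → extends → [1, 3, 4, 9, 10]
7 → replaces 9 → [1, 3, 4, 7, 10]
12 → extends → [1, 3, 4, 7, 10, 12]
Longest non-decreasing subsequence has length 6, so deletions = 13 − 6 = 7.

7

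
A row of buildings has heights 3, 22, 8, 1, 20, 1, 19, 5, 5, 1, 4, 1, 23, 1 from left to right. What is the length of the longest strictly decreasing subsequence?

Negate each value so 'decreasing' becomes 'increasing', then run patience tails on the negated sequence:
-3 → extends → [-3]
-22 → replaces -3 → [-22]
-8 → extends → [-22, -8]
-1 → extends → [-22, -8, -1]
-20 → replaces -8 → [-22, -20, -1]
-1 → already a tail → [-22, -20, -1]
-19 → replaces -1 → [-22, -20, -19]
-5 → extends → [-22, -20, -19, -5]
-5 → already a tail → [-22, -20, -19, -5]
-1 → extends → [-22, -20, -19, -5, -1]
-4 → replaces -1 → [-22, -20, -19, -5, -4]
-1 → extends → [-22, -20, -19, -5, -4, -1]
-23 → replaces -22 → [-23, -20, -19, -5, -4, -1]
-1 → already a tail → [-23, -20, -19, -5, -4, -1]
Six tails, so the longest strictly decreasing subsequence of the original has length 6.

6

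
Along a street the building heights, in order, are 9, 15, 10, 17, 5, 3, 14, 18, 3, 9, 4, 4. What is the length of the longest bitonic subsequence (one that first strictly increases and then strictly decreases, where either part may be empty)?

inc[i] = longest strictly increasing subsequence ending at i; dec[i] = longest strictly decreasing subsequence starting at i:
i:      1  2  3  4  5  6  7  8  9 10 11 12
a[i]:   9 15 10 17  5  3 14 18  3  9  4  4
inc:    1  2  2  3  1  1  3  4  1  2  2  2
dec:    3  4  3  4  2  1  3  3  1  2  1  1
Best peak at i=4 (value 17): inc=3, dec=4, length 3+4−1 = 6.

6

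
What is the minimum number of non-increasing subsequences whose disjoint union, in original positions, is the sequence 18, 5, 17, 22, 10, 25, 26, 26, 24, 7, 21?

5

The minimum number of non-increasing subsequences covering a sequence equals the length of its longest strictly increasing subsequence.
LIS length is 5 (e.g. 5, 17, 22, 25, 26), so 5 piles are needed.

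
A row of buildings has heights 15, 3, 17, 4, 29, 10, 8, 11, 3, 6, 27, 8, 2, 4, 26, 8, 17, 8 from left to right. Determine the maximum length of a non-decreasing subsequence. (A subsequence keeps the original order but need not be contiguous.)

Track the smallest tail for each achievable length (allowing ties):
15 → extends → [15]
3 → replaces 15 → [3]
17 → extends → [3, 17]
4 → replaces 17 → [3, 4]
29 → extends → [3, 4, 29]
10 → replaces 29 → [3, 4, 10]
8 → replaces 10 → [3, 4, 8]
11 → extends → [3, 4, 8, 11]
3 → replaces 4 → [3, 3, 8, 11]
6 → replaces 8 → [3, 3, 6, 11]
27 → extends → [3, 3, 6, 11, 27]
8 → replaces 11 → [3, 3, 6, 8, 27]
2 → replaces 3 → [2, 3, 6, 8, 27]
4 → replaces 6 → [2, 3, 4, 8, 27]
26 → replaces 27 → [2, 3, 4, 8, 26]
8 → replaces 26 → [2, 3, 4, 8, 8]
17 → extends → [2, 3, 4, 8, 8, 17]
8 → replaces 17 → [2, 3, 4, 8, 8, 8]
Six tails, so the longest non-decreasing subsequence has length 6 (e.g. 3, 4, 8, 8, 8, 17).

6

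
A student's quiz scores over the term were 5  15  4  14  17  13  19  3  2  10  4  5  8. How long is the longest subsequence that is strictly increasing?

4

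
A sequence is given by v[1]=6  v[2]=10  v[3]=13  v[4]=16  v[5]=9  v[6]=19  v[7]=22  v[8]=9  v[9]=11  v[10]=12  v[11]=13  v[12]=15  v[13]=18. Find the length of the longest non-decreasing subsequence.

8

Track the smallest tail for each achievable length (allowing ties):
6 → extends → [6]
10 → extends → [6, 10]
13 → extends → [6, 10, 13]
16 → extends → [6, 10, 13, 16]
9 → replaces 10 → [6, 9, 13, 16]
19 → extends → [6, 9, 13, 16, 19]
22 → extends → [6, 9, 13, 16, 19, 22]
9 → replaces 13 → [6, 9, 9, 16, 19, 22]
11 → replaces 16 → [6, 9, 9, 11, 19, 22]
12 → replaces 19 → [6, 9, 9, 11, 12, 22]
13 → replaces 22 → [6, 9, 9, 11, 12, 13]
15 → extends → [6, 9, 9, 11, 12, 13, 15]
18 → extends → [6, 9, 9, 11, 12, 13, 15, 18]
Eight tails, so the longest non-decreasing subsequence has length 8 (e.g. 6, 9, 9, 11, 12, 13, 15, 18).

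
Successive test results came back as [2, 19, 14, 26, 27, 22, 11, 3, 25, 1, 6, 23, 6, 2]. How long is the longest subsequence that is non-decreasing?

4

Track the smallest tail for each achievable length (allowing ties):
2 → extends → [2]
19 → extends → [2, 19]
14 → replaces 19 → [2, 14]
26 → extends → [2, 14, 26]
27 → extends → [2, 14, 26, 27]
22 → replaces 26 → [2, 14, 22, 27]
11 → replaces 14 → [2, 11, 22, 27]
3 → replaces 11 → [2, 3, 22, 27]
25 → replaces 27 → [2, 3, 22, 25]
1 → replaces 2 → [1, 3, 22, 25]
6 → replaces 22 → [1, 3, 6, 25]
23 → replaces 25 → [1, 3, 6, 23]
6 → replaces 23 → [1, 3, 6, 6]
2 → replaces 3 → [1, 2, 6, 6]
Four tails, so the longest non-decreasing subsequence has length 4 (e.g. 2, 19, 26, 27).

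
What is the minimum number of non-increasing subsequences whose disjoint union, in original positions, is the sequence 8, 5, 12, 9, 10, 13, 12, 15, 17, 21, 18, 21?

8

Place each on the leftmost legal pile:
8 → new pile 1 (tops now [8])
5 → pile 1 (tops now [5])
12 → new pile 2 (tops now [5, 12])
9 → pile 2 (tops now [5, 9])
10 → new pile 3 (tops now [5, 9, 10])
13 → new pile 4 (tops now [5, 9, 10, 13])
12 → pile 4 (tops now [5, 9, 10, 12])
15 → new pile 5 (tops now [5, 9, 10, 12, 15])
17 → new pile 6 (tops now [5, 9, 10, 12, 15, 17])
21 → new pile 7 (tops now [5, 9, 10, 12, 15, 17, 21])
18 → pile 7 (tops now [5, 9, 10, 12, 15, 17, 18])
21 → new pile 8 (tops now [5, 9, 10, 12, 15, 17, 18, 21])
Eight piles.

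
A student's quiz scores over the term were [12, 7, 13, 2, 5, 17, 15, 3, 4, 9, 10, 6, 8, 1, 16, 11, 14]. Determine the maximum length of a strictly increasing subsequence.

Track the smallest tail for each achievable length (strict):
12 → extends → [12]
7 → replaces 12 → [7]
13 → extends → [7, 13]
2 → replaces 7 → [2, 13]
5 → replaces 13 → [2, 5]
17 → extends → [2, 5, 17]
15 → replaces 17 → [2, 5, 15]
3 → replaces 5 → [2, 3, 15]
4 → replaces 15 → [2, 3, 4]
9 → extends → [2, 3, 4, 9]
10 → extends → [2, 3, 4, 9, 10]
6 → replaces 9 → [2, 3, 4, 6, 10]
8 → replaces 10 → [2, 3, 4, 6, 8]
1 → replaces 2 → [1, 3, 4, 6, 8]
16 → extends → [1, 3, 4, 6, 8, 16]
11 → replaces 16 → [1, 3, 4, 6, 8, 11]
14 → extends → [1, 3, 4, 6, 8, 11, 14]
Seven tails, so the longest strictly increasing subsequence has length 7 (e.g. 2, 3, 4, 9, 10, 11, 14).

7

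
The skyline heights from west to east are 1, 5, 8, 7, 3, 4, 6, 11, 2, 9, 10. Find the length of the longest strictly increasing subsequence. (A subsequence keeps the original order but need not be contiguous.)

6

Track the smallest tail for each achievable length (strict):
1 → extends → [1]
5 → extends → [1, 5]
8 → extends → [1, 5, 8]
7 → replaces 8 → [1, 5, 7]
3 → replaces 5 → [1, 3, 7]
4 → replaces 7 → [1, 3, 4]
6 → extends → [1, 3, 4, 6]
11 → extends → [1, 3, 4, 6, 11]
2 → replaces 3 → [1, 2, 4, 6, 11]
9 → replaces 11 → [1, 2, 4, 6, 9]
10 → extends → [1, 2, 4, 6, 9, 10]
Six tails, so the longest strictly increasing subsequence has length 6 (e.g. 1, 3, 4, 6, 9, 10).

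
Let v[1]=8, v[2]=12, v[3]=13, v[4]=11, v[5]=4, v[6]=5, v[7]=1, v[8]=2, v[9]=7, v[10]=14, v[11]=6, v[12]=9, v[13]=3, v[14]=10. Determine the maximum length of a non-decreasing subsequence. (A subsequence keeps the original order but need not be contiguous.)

Track the smallest tail for each achievable length (allowing ties):
8 → extends → [8]
12 → extends → [8, 12]
13 → extends → [8, 12, 13]
11 → replaces 12 → [8, 11, 13]
4 → replaces 8 → [4, 11, 13]
5 → replaces 11 → [4, 5, 13]
1 → replaces 4 → [1, 5, 13]
2 → replaces 5 → [1, 2, 13]
7 → replaces 13 → [1, 2, 7]
14 → extends → [1, 2, 7, 14]
6 → replaces 7 → [1, 2, 6, 14]
9 → replaces 14 → [1, 2, 6, 9]
3 → replaces 6 → [1, 2, 3, 9]
10 → extends → [1, 2, 3, 9, 10]
Five tails, so the longest non-decreasing subsequence has length 5 (e.g. 4, 5, 7, 9, 10).

5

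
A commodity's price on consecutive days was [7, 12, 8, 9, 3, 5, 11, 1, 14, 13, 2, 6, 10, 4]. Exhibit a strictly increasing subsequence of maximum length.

7, 8, 9, 11, 14

Patience tails give the LIS length; then backtrack through the dp parents:
7 → extends → [7]
12 → extends → [7, 12]
8 → replaces 12 → [7, 8]
9 → extends → [7, 8, 9]
3 → replaces 7 → [3, 8, 9]
5 → replaces 8 → [3, 5, 9]
11 → extends → [3, 5, 9, 11]
1 → replaces 3 → [1, 5, 9, 11]
14 → extends → [1, 5, 9, 11, 14]
13 → replaces 14 → [1, 5, 9, 11, 13]
2 → replaces 5 → [1, 2, 9, 11, 13]
6 → replaces 9 → [1, 2, 6, 11, 13]
10 → replaces 11 → [1, 2, 6, 10, 13]
4 → replaces 6 → [1, 2, 4, 10, 13]
Length 5; one witness is 7, 8, 9, 11, 14.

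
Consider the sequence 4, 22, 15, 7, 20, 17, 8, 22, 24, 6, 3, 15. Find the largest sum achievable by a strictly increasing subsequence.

85

Let S[i] be the best sum of a strictly increasing subsequence ending at i:
i:      1  2  3  4  5  6  7  8  9 10 11 12
a[i]:   4 22 15  7 20 17  8 22 24  6  3 15
S:      4 26 19 11 39 36 19 61 85 10  3 34
Maximum is 85 (e.g. 4 + 15 + 20 + 22 + 24).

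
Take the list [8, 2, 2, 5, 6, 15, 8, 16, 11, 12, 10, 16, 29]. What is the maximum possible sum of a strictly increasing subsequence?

89

Let S[i] be the best sum of a strictly increasing subsequence ending at i:
i:      1  2  3  4  5  6  7  8  9 10 11 12 13
a[i]:   8  2  2  5  6 15  8 16 11 12 10 16 29
S:      8  2  2  7 13 28 21 44 32 44 31 60 89
Maximum is 89 (e.g. 2 + 5 + 6 + 8 + 11 + 12 + 16 + 29).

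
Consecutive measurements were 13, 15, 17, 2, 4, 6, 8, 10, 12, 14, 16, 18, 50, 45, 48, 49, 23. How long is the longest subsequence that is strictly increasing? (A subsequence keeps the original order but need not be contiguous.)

12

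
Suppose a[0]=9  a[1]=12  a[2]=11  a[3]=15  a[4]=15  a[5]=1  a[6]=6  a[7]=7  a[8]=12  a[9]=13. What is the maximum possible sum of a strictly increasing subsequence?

Let S[i] be the best sum of a strictly increasing subsequence ending at i:
i:      0  1  2  3  4  5  6  7  8  9
a[i]:   9 12 11 15 15  1  6  7 12 13
S:      9 21 20 36 36  1  7 14 32 45
Maximum is 45 (e.g. 9 + 11 + 12 + 13).

45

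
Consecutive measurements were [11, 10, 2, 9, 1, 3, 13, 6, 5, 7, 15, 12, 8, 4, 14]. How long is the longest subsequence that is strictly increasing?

Track the smallest tail for each achievable length (strict):
11 → extends → [11]
10 → replaces 11 → [10]
2 → replaces 10 → [2]
9 → extends → [2, 9]
1 → replaces 2 → [1, 9]
3 → replaces 9 → [1, 3]
13 → extends → [1, 3, 13]
6 → replaces 13 → [1, 3, 6]
5 → replaces 6 → [1, 3, 5]
7 → extends → [1, 3, 5, 7]
15 → extends → [1, 3, 5, 7, 15]
12 → replaces 15 → [1, 3, 5, 7, 12]
8 → replaces 12 → [1, 3, 5, 7, 8]
4 → replaces 5 → [1, 3, 4, 7, 8]
14 → extends → [1, 3, 4, 7, 8, 14]
Six tails, so the longest strictly increasing subsequence has length 6 (e.g. 2, 3, 6, 7, 12, 14).

6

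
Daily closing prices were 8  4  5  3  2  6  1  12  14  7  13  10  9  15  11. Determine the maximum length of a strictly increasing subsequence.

6

Let dp[i] be the length of the longest such subsequence ending at index i:
i:      1  2  3  4  5  6  7  8  9 10 11 12 13 14 15
a[i]:   8  4  5  3  2  6  1 12 14  7 13 10  9 15 11
dp:     1  1  2  1  1  3  1  4  5  4  5  5  5  6  6
Maximum dp value is 6.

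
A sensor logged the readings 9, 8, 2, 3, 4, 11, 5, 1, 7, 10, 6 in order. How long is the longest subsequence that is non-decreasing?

6

Let dp[i] be the length of the longest such subsequence ending at index i:
i:      1  2  3  4  5  6  7  8  9 10 11
a[i]:   9  8  2  3  4 11  5  1  7 10  6
dp:     1  1  1  2  3  4  4  1  5  6  5
Maximum dp value is 6.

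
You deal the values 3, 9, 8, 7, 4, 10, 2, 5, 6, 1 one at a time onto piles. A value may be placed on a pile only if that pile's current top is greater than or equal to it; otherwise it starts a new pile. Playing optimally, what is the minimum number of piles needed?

Place each on the leftmost legal pile:
3 → new pile 1 (tops now [3])
9 → new pile 2 (tops now [3, 9])
8 → pile 2 (tops now [3, 8])
7 → pile 2 (tops now [3, 7])
4 → pile 2 (tops now [3, 4])
10 → new pile 3 (tops now [3, 4, 10])
2 → pile 1 (tops now [2, 4, 10])
5 → pile 3 (tops now [2, 4, 5])
6 → new pile 4 (tops now [2, 4, 5, 6])
1 → pile 1 (tops now [1, 4, 5, 6])
Four piles.

4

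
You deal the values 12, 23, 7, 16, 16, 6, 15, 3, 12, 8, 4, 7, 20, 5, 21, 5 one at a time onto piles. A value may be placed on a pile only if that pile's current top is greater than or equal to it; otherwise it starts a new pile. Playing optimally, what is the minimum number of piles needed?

Place each on the leftmost legal pile:
12 → new pile 1 (tops now [12])
23 → new pile 2 (tops now [12, 23])
7 → pile 1 (tops now [7, 23])
16 → pile 2 (tops now [7, 16])
16 → pile 2 (tops now [7, 16])
6 → pile 1 (tops now [6, 16])
15 → pile 2 (tops now [6, 15])
3 → pile 1 (tops now [3, 15])
12 → pile 2 (tops now [3, 12])
8 → pile 2 (tops now [3, 8])
4 → pile 2 (tops now [3, 4])
7 → new pile 3 (tops now [3, 4, 7])
20 → new pile 4 (tops now [3, 4, 7, 20])
5 → pile 3 (tops now [3, 4, 5, 20])
21 → new pile 5 (tops now [3, 4, 5, 20, 21])
5 → pile 3 (tops now [3, 4, 5, 20, 21])
Five piles.

5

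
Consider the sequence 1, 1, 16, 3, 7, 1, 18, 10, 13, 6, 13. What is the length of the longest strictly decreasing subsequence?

Let dp[i] be the longest strictly decreasing subsequence ending at i:
i:      1  2  3  4  5  6  7  8  9 10 11
a[i]:   1  1 16  3  7  1 18 10 13  6 13
dp:     1  1  1  2  2  3  1  2  2  3  2
Maximum is 3.

3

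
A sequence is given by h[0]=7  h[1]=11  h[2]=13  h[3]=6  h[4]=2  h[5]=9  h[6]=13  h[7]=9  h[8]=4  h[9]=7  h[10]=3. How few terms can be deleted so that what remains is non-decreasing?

Fewest deletions = n − (longest non-decreasing subsequence).
Patience tails:
7 → extends → [7]
11 → extends → [7, 11]
13 → extends → [7, 11, 13]
6 → replaces 7 → [6, 11, 13]
2 → replaces 6 → [2, 11, 13]
9 → replaces 11 → [2, 9, 13]
13 → extends → [2, 9, 13, 13]
9 → replaces 13 → [2, 9, 9, 13]
4 → replaces 9 → [2, 4, 9, 13]
7 → replaces 9 → [2, 4, 7, 13]
3 → replaces 4 → [2, 3, 7, 13]
Longest non-decreasing subsequence has length 4, so deletions = 11 − 4 = 7.

7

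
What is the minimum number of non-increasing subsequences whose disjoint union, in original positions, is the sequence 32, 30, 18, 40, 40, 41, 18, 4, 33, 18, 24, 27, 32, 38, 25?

Place each on the leftmost legal pile:
32 → new pile 1 (tops now [32])
30 → pile 1 (tops now [30])
18 → pile 1 (tops now [18])
40 → new pile 2 (tops now [18, 40])
40 → pile 2 (tops now [18, 40])
41 → new pile 3 (tops now [18, 40, 41])
18 → pile 1 (tops now [18, 40, 41])
4 → pile 1 (tops now [4, 40, 41])
33 → pile 2 (tops now [4, 33, 41])
18 → pile 2 (tops now [4, 18, 41])
24 → pile 3 (tops now [4, 18, 24])
27 → new pile 4 (tops now [4, 18, 24, 27])
32 → new pile 5 (tops now [4, 18, 24, 27, 32])
38 → new pile 6 (tops now [4, 18, 24, 27, 32, 38])
25 → pile 4 (tops now [4, 18, 24, 25, 32, 38])
Six piles.

6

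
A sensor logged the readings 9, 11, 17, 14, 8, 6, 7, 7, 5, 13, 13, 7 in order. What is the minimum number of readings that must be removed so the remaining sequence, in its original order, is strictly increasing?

9

Fewest deletions = n − (longest strictly increasing subsequence).
i:      1  2  3  4  5  6  7  8  9 10 11 12
a[i]:   9 11 17 14  8  6  7  7  5 13 13  7
dp:     1  2  3  3  1  1  2  2  1  3  3  2
max dp = 3, so deletions = 12 − 3 = 9.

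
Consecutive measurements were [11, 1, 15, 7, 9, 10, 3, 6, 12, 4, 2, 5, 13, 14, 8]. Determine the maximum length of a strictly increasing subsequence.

7

Let dp[i] be the length of the longest such subsequence ending at index i:
i:      1  2  3  4  5  6  7  8  9 10 11 12 13 14 15
a[i]:  11  1 15  7  9 10  3  6 12  4  2  5 13 14  8
dp:     1  1  2  2  3  4  2  3  5  3  2  4  6  7  5
Maximum dp value is 7.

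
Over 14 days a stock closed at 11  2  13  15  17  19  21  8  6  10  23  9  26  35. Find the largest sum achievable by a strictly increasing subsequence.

180

Let S[i] be the best sum of a strictly increasing subsequence ending at i:
i:       1   2   3   4   5   6   7   8   9  10  11  12  13  14
a[i]:   11   2  13  15  17  19  21   8   6  10  23   9  26  35
S:      11   2  24  39  56  75  96  10   8  20 119  19 145 180
Maximum is 180 (e.g. 11 + 13 + 15 + 17 + 19 + 21 + 23 + 26 + 35).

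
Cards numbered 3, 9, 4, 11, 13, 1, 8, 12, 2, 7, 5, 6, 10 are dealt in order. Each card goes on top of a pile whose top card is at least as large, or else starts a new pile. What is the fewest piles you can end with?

5

Place each on the leftmost legal pile:
3 → new pile 1 (tops now [3])
9 → new pile 2 (tops now [3, 9])
4 → pile 2 (tops now [3, 4])
11 → new pile 3 (tops now [3, 4, 11])
13 → new pile 4 (tops now [3, 4, 11, 13])
1 → pile 1 (tops now [1, 4, 11, 13])
8 → pile 3 (tops now [1, 4, 8, 13])
12 → pile 4 (tops now [1, 4, 8, 12])
2 → pile 2 (tops now [1, 2, 8, 12])
7 → pile 3 (tops now [1, 2, 7, 12])
5 → pile 3 (tops now [1, 2, 5, 12])
6 → pile 4 (tops now [1, 2, 5, 6])
10 → new pile 5 (tops now [1, 2, 5, 6, 10])
Five piles.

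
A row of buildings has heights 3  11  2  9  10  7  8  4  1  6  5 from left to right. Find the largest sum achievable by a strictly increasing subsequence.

22

Let S[i] be the best sum of a strictly increasing subsequence ending at i:
i:      1  2  3  4  5  6  7  8  9 10 11
a[i]:   3 11  2  9 10  7  8  4  1  6  5
S:      3 14  2 12 22 10 18  7  1 13 12
Maximum is 22 (e.g. 3 + 9 + 10).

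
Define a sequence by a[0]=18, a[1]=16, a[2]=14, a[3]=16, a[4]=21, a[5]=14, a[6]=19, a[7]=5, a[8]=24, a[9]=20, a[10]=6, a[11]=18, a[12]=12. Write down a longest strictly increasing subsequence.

14, 16, 21, 24

Patience tails give the LIS length; then backtrack through the dp parents:
18 → extends → [18]
16 → replaces 18 → [16]
14 → replaces 16 → [14]
16 → extends → [14, 16]
21 → extends → [14, 16, 21]
14 → already a tail → [14, 16, 21]
19 → replaces 21 → [14, 16, 19]
5 → replaces 14 → [5, 16, 19]
24 → extends → [5, 16, 19, 24]
20 → replaces 24 → [5, 16, 19, 20]
6 → replaces 16 → [5, 6, 19, 20]
18 → replaces 19 → [5, 6, 18, 20]
12 → replaces 18 → [5, 6, 12, 20]
Length 4; one witness is 14, 16, 21, 24.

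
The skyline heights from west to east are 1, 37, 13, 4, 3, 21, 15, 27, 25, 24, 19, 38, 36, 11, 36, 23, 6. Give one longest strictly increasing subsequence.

Patience tails give the LIS length; then backtrack through the dp parents:
1 → extends → [1]
37 → extends → [1, 37]
13 → replaces 37 → [1, 13]
4 → replaces 13 → [1, 4]
3 → replaces 4 → [1, 3]
21 → extends → [1, 3, 21]
15 → replaces 21 → [1, 3, 15]
27 → extends → [1, 3, 15, 27]
25 → replaces 27 → [1, 3, 15, 25]
24 → replaces 25 → [1, 3, 15, 24]
19 → replaces 24 → [1, 3, 15, 19]
38 → extends → [1, 3, 15, 19, 38]
36 → replaces 38 → [1, 3, 15, 19, 36]
11 → replaces 15 → [1, 3, 11, 19, 36]
36 → already a tail → [1, 3, 11, 19, 36]
23 → replaces 36 → [1, 3, 11, 19, 23]
6 → replaces 11 → [1, 3, 6, 19, 23]
Length 5; one witness is 1, 13, 21, 27, 38.

1, 13, 21, 27, 38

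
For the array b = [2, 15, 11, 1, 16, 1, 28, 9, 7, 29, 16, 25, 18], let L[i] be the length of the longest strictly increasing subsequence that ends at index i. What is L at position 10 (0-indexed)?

3

dp[i] = 1 + max{dp[j] : j<i, b[j]<b[i]} (or 1 if no such j):
i:      0  1  2  3  4  5  6  7  8  9 10 11 12
b[i]:   2 15 11  1 16  1 28  9  7 29 16 25 18
dp:     1  2  2  1  3  1  4  2  2  5  3  4  4
At index 10 the value is 3.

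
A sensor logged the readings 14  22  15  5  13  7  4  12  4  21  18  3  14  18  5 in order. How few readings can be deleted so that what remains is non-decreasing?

Fewest deletions = n − (longest non-decreasing subsequence).
i:      1  2  3  4  5  6  7  8  9 10 11 12 13 14 15
a[i]:  14 22 15  5 13  7  4 12  4 21 18  3 14 18  5
dp:     1  2  2  1  2  2  1  3  2  4  4  1  4  5  3
max dp = 5, so deletions = 15 − 5 = 10.

10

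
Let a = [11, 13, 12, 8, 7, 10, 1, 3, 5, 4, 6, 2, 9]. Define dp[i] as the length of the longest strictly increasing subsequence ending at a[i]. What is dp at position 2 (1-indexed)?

2

dp[i] = 1 + max{dp[j] : j<i, a[j]<a[i]} (or 1 if no such j):
i:      1  2  3  4  5  6  7  8  9 10 11 12 13
a[i]:  11 13 12  8  7 10  1  3  5  4  6  2  9
dp:     1  2  2  1  1  2  1  2  3  3  4  2  5
At index 2 the value is 2.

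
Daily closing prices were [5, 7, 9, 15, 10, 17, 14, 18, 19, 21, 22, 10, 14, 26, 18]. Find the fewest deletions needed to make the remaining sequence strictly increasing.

Fewest deletions = n − (longest strictly increasing subsequence).
Patience tails:
5 → extends → [5]
7 → extends → [5, 7]
9 → extends → [5, 7, 9]
15 → extends → [5, 7, 9, 15]
10 → replaces 15 → [5, 7, 9, 10]
17 → extends → [5, 7, 9, 10, 17]
14 → replaces 17 → [5, 7, 9, 10, 14]
18 → extends → [5, 7, 9, 10, 14, 18]
19 → extends → [5, 7, 9, 10, 14, 18, 19]
21 → extends → [5, 7, 9, 10, 14, 18, 19, 21]
22 → extends → [5, 7, 9, 10, 14, 18, 19, 21, 22]
10 → already a tail → [5, 7, 9, 10, 14, 18, 19, 21, 22]
14 → already a tail → [5, 7, 9, 10, 14, 18, 19, 21, 22]
26 → extends → [5, 7, 9, 10, 14, 18, 19, 21, 22, 26]
18 → already a tail → [5, 7, 9, 10, 14, 18, 19, 21, 22, 26]
Longest strictly increasing subsequence has length 10, so deletions = 15 − 10 = 5.

5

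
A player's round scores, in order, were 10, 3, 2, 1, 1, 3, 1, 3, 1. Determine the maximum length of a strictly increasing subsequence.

2

Track the smallest tail for each achievable length (strict):
10 → extends → [10]
3 → replaces 10 → [3]
2 → replaces 3 → [2]
1 → replaces 2 → [1]
1 → already a tail → [1]
3 → extends → [1, 3]
1 → already a tail → [1, 3]
3 → already a tail → [1, 3]
1 → already a tail → [1, 3]
Two tails, so the longest strictly increasing subsequence has length 2 (e.g. 2, 3).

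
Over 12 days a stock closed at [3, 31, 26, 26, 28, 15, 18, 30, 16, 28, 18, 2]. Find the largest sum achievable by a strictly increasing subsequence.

Let S[i] be the best sum of a strictly increasing subsequence ending at i:
i:      1  2  3  4  5  6  7  8  9 10 11 12
a[i]:   3 31 26 26 28 15 18 30 16 28 18  2
S:      3 34 29 29 57 18 36 87 34 64 52  2
Maximum is 87 (e.g. 3 + 26 + 28 + 30).

87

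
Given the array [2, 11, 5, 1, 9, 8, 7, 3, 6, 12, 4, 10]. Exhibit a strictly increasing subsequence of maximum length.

2, 5, 9, 12

Patience tails give the LIS length; then backtrack through the dp parents:
2 → extends → [2]
11 → extends → [2, 11]
5 → replaces 11 → [2, 5]
1 → replaces 2 → [1, 5]
9 → extends → [1, 5, 9]
8 → replaces 9 → [1, 5, 8]
7 → replaces 8 → [1, 5, 7]
3 → replaces 5 → [1, 3, 7]
6 → replaces 7 → [1, 3, 6]
12 → extends → [1, 3, 6, 12]
4 → replaces 6 → [1, 3, 4, 12]
10 → replaces 12 → [1, 3, 4, 10]
Length 4; one witness is 2, 5, 9, 12.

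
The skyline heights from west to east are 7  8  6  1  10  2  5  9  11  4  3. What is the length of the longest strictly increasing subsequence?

5

Let dp[i] be the length of the longest such subsequence ending at index i:
i:      1  2  3  4  5  6  7  8  9 10 11
a[i]:   7  8  6  1 10  2  5  9 11  4  3
dp:     1  2  1  1  3  2  3  4  5  3  3
Maximum dp value is 5.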